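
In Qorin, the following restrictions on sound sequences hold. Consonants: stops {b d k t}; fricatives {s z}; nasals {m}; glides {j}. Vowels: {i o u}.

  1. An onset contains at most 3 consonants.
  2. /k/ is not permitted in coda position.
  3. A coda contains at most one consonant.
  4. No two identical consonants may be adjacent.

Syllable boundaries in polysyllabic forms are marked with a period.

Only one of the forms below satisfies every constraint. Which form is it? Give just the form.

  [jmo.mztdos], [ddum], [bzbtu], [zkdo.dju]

[jmo.mztdos] — violates constraint 1: syllable 2 onset /mztd/ has 4 consonants (> 3) → phonotactically illegal
[ddum] — violates constraint 4: adjacent identical consonants /dd/ → phonotactically illegal
[bzbtu] — violates constraint 1: syllable 1 onset /bzbt/ has 4 consonants (> 3) → phonotactically illegal
[zkdo.dju] — σ1 onset /zkd/ (3C), coda /∅/ ok; σ2 onset /dj/ (2C), coda /∅/ ok → phonotactically legal

[zkdo.dju]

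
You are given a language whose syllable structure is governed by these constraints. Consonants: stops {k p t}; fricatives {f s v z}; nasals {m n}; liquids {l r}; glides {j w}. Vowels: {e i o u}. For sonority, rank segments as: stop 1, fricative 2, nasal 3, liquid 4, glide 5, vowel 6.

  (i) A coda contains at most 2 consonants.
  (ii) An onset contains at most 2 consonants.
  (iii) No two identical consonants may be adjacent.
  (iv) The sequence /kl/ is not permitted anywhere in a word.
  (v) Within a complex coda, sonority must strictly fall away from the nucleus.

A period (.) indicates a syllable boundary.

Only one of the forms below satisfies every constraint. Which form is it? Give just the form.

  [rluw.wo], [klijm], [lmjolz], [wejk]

[wejk]

[rluw.wo] — violates constraint (iii): adjacent identical consonants /ww/ → not permitted
[klijm] — violates constraint (iv): contains banned sequence /kl/ → not permitted
[lmjolz] — violates constraint (ii): syllable 1 onset /lmj/ has 3 consonants (> 2) → not permitted
[wejk] — σ1 onset /w/, coda /jk/ (5→1 falls) ok → permitted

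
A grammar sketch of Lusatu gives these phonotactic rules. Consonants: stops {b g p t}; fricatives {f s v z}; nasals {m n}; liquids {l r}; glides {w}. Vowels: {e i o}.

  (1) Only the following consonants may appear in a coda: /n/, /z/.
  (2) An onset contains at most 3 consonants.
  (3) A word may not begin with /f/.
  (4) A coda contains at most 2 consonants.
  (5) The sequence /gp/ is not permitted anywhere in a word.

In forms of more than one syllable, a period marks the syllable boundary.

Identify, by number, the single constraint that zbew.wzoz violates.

zbew.wzoz: syllable 1 coda contains /w/, which is not a licensed coda consonant.
This is a violation of constraint 1: "Only the following consonants may appear in a coda: /n/, /z/."
The remaining constraints (2, 3, 4, 5) are satisfied.

1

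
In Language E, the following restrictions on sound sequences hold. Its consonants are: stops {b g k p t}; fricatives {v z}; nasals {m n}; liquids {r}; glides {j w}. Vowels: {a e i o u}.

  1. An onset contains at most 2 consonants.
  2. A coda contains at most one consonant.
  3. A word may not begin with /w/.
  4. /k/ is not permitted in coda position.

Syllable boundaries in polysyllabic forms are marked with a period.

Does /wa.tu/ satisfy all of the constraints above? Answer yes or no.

no

/wa.tu/ — violates constraint 3: word begins with /w/ → phonotactically illegal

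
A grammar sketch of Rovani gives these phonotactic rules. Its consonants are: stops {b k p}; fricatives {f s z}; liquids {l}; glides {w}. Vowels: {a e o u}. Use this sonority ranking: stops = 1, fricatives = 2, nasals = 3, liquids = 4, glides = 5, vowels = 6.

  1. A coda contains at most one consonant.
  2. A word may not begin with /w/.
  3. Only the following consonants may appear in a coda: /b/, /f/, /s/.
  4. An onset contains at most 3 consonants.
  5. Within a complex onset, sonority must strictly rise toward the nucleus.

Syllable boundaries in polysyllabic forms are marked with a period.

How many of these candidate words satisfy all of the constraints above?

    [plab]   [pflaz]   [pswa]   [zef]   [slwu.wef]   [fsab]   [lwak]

[plab] — σ1 onset /pl/ (1→4 rises), coda /b/ ok → licit
[pflaz] — violates constraint 3: syllable 1 coda contains /z/, which is not a licensed coda consonant → illicit
[pswa] — σ1 onset /psw/ (1→2→5 rises), coda /∅/ ok → licit
[zef] — σ1 onset /z/, coda /f/ ok → licit
[slwu.wef] — σ1 onset /slw/ (2→4→5 rises), coda /∅/ ok; σ2 onset /w/, coda /f/ ok → licit
[fsab] — violates constraint 5: syllable 1 onset /fs/: /f/ (fricative, 2) → /s/ (fricative, 2) does not rise → illicit
[lwak] — violates constraint 3: syllable 1 coda contains /k/, which is not a licensed coda consonant → illicit
Licit: [plab], [pswa], [zef], [slwu.wef] → 4.

4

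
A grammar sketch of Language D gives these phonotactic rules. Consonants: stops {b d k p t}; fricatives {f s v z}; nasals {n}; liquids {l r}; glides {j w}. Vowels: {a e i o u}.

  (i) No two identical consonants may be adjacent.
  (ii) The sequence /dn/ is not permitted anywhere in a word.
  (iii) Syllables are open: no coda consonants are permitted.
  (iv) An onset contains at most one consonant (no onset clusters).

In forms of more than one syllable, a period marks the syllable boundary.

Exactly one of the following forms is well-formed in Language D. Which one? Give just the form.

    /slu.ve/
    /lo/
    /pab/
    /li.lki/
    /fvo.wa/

/lo/

/slu.ve/ — violates constraint (iv): syllable 1 onset /sl/ has 2 consonants (> 1) → ill-formed
/lo/ — σ1 onset /l/, coda /∅/ ok → well-formed
/pab/ — violates constraint (iii): syllable 1 coda /b/ has 1 consonant (> 0) → ill-formed
/li.lki/ — violates constraint (iv): syllable 2 onset /lk/ has 2 consonants (> 1) → ill-formed
/fvo.wa/ — violates constraint (iv): syllable 1 onset /fv/ has 2 consonants (> 1) → ill-formed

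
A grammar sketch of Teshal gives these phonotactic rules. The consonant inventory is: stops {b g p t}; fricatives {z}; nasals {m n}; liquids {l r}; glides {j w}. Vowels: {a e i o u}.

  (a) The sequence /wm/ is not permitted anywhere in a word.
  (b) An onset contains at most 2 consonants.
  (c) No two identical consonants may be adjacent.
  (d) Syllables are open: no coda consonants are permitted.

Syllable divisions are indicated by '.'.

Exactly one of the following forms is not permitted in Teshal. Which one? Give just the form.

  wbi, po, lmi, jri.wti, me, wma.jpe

wma.jpe

wbi — σ1 onset /wb/ (2C), coda /∅/ ok → permitted
po — σ1 onset /p/, coda /∅/ ok → permitted
lmi — σ1 onset /lm/ (2C), coda /∅/ ok → permitted
jri.wti — σ1 onset /jr/ (2C), coda /∅/ ok; σ2 onset /wt/ (2C), coda /∅/ ok → permitted
me — σ1 onset /m/, coda /∅/ ok → permitted
wma.jpe — violates constraint (a): contains banned sequence /wm/ → not permitted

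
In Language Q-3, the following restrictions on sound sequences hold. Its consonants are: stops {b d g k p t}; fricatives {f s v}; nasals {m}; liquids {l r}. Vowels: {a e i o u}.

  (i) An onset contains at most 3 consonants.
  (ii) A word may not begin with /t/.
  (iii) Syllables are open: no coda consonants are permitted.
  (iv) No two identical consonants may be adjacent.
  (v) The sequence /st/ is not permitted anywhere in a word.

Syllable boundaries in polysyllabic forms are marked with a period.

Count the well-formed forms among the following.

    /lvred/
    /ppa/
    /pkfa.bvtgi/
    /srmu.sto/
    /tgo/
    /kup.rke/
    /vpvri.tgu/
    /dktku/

/lvred/ — violates constraint (iii): syllable 1 coda /d/ has 1 consonant (> 0) → ill-formed
/ppa/ — violates constraint (iv): adjacent identical consonants /pp/ → ill-formed
/pkfa.bvtgi/ — violates constraint (i): syllable 2 onset /bvtg/ has 4 consonants (> 3) → ill-formed
/srmu.sto/ — violates constraint (v): contains banned sequence /st/ → ill-formed
/tgo/ — violates constraint (ii): word begins with /t/ → ill-formed
/kup.rke/ — violates constraint (iii): syllable 1 coda /p/ has 1 consonant (> 0) → ill-formed
/vpvri.tgu/ — violates constraint (i): syllable 1 onset /vpvr/ has 4 consonants (> 3) → ill-formed
/dktku/ — violates constraint (i): syllable 1 onset /dktk/ has 4 consonants (> 3) → ill-formed
No form is well-formed → 0.

0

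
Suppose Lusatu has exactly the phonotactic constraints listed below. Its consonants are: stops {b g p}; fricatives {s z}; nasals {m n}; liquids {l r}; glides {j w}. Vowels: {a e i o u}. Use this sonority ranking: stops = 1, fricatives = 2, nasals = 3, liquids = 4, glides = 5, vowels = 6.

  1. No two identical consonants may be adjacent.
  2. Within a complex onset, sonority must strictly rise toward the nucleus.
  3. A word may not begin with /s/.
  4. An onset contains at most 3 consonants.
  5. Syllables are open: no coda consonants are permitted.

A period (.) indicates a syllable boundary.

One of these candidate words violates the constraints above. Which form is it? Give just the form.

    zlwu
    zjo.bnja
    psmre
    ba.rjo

psmre

zlwu — σ1 onset /zlw/ (2→4→5 rises), coda /∅/ ok → licit
zjo.bnja — σ1 onset /zj/ (2→5 rises), coda /∅/ ok; σ2 onset /bnj/ (1→3→5 rises), coda /∅/ ok → licit
psmre — violates constraint 4: syllable 1 onset /psmr/ has 4 consonants (> 3) → illicit
ba.rjo — σ1 onset /b/, coda /∅/ ok; σ2 onset /rj/ (4→5 rises), coda /∅/ ok → licit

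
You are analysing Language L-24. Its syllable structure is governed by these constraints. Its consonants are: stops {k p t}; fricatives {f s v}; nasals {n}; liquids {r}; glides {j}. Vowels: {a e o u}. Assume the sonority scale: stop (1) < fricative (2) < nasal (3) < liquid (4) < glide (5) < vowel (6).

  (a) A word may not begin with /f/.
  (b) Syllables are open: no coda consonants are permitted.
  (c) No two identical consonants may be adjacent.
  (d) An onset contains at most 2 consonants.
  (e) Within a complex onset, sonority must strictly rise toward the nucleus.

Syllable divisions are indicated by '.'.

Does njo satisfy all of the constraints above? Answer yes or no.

yes

njo — σ1 onset /nj/ (3→5 rises), coda /∅/ ok → phonotactically legal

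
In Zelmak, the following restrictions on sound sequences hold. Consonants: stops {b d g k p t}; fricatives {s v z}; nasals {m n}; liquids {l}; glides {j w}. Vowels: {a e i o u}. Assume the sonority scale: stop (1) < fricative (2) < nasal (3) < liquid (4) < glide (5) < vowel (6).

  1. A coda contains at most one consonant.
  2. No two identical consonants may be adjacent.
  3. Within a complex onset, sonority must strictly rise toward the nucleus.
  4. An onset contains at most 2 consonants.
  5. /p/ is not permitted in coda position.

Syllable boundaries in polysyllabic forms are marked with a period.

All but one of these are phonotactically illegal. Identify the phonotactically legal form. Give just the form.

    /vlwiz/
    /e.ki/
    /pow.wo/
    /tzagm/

/vlwiz/ — violates constraint 4: syllable 1 onset /vlw/ has 3 consonants (> 2) → phonotactically illegal
/e.ki/ — σ1 onset /∅/, coda /∅/ ok; σ2 onset /k/, coda /∅/ ok → phonotactically legal
/pow.wo/ — violates constraint 2: adjacent identical consonants /ww/ → phonotactically illegal
/tzagm/ — violates constraint 1: syllable 1 coda /gm/ has 2 consonants (> 1) → phonotactically illegal

/e.ki/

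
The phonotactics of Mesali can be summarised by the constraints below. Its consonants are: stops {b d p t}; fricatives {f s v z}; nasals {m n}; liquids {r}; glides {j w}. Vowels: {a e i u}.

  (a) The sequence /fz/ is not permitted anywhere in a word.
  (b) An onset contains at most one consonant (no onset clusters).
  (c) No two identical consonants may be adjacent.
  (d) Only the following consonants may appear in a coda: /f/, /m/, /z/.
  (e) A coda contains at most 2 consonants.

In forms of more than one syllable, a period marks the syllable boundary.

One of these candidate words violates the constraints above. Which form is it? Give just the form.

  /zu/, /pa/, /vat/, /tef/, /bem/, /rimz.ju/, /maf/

/zu/ — σ1 onset /z/, coda /∅/ ok → phonotactically legal
/pa/ — σ1 onset /p/, coda /∅/ ok → phonotactically legal
/vat/ — violates constraint (d): syllable 1 coda contains /t/, which is not a licensed coda consonant → phonotactically illegal
/tef/ — σ1 onset /t/, coda /f/ ok → phonotactically legal
/bem/ — σ1 onset /b/, coda /m/ ok → phonotactically legal
/rimz.ju/ — σ1 onset /r/, coda /mz/ (2C) ok; σ2 onset /j/, coda /∅/ ok → phonotactically legal
/maf/ — σ1 onset /m/, coda /f/ ok → phonotactically legal

/vat/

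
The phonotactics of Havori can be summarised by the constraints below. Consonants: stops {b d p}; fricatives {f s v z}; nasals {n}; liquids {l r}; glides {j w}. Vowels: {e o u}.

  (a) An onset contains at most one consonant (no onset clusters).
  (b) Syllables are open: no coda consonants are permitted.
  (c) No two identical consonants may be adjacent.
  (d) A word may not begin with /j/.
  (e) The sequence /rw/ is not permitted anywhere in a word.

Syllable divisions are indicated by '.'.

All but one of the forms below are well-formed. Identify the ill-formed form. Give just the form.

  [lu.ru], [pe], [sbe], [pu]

[lu.ru] — σ1 onset /l/, coda /∅/ ok; σ2 onset /r/, coda /∅/ ok → well-formed
[pe] — σ1 onset /p/, coda /∅/ ok → well-formed
[sbe] — violates constraint (a): syllable 1 onset /sb/ has 2 consonants (> 1) → ill-formed
[pu] — σ1 onset /p/, coda /∅/ ok → well-formed

[sbe]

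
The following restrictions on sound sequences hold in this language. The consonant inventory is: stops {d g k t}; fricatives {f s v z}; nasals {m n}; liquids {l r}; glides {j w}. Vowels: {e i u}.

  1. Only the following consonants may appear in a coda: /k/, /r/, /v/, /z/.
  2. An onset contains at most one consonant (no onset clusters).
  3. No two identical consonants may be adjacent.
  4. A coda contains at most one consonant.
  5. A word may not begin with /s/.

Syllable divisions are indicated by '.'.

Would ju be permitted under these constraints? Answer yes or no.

ju — σ1 onset /j/, coda /∅/ ok → permitted

yes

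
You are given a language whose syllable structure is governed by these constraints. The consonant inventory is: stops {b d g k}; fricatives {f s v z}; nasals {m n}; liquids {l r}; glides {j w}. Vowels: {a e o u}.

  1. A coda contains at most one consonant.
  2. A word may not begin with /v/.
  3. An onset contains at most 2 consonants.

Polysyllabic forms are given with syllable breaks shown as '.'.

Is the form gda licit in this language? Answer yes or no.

gda — σ1 onset /gd/ (2C), coda /∅/ ok → licit

yes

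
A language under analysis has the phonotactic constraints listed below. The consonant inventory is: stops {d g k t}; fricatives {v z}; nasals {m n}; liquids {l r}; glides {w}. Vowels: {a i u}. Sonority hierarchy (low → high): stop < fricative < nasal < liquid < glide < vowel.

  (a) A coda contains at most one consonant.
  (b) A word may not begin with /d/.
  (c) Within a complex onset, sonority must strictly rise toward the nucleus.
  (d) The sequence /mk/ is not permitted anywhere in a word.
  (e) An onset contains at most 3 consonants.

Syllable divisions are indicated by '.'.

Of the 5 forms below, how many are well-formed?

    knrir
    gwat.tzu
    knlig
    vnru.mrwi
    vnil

5

knrir — σ1 onset /knr/ (1→3→4 rises), coda /r/ ok → well-formed
gwat.tzu — σ1 onset /gw/ (1→5 rises), coda /t/ ok; σ2 onset /tz/ (1→2 rises), coda /∅/ ok → well-formed
knlig — σ1 onset /knl/ (1→3→4 rises), coda /g/ ok → well-formed
vnru.mrwi — σ1 onset /vnr/ (2→3→4 rises), coda /∅/ ok; σ2 onset /mrw/ (3→4→5 rises), coda /∅/ ok → well-formed
vnil — σ1 onset /vn/ (2→3 rises), coda /l/ ok → well-formed
Well-formed: knrir, gwat.tzu, knlig, vnru.mrwi, vnil → 5.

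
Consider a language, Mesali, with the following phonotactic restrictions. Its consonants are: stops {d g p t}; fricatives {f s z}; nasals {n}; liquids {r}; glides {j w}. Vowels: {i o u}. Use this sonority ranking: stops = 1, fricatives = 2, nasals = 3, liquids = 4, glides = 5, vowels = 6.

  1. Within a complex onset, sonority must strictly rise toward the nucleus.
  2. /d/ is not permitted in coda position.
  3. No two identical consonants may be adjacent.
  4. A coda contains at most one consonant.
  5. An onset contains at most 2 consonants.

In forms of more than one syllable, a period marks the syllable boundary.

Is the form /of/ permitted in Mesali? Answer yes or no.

yes

/of/ — σ1 onset /∅/, coda /f/ ok → permitted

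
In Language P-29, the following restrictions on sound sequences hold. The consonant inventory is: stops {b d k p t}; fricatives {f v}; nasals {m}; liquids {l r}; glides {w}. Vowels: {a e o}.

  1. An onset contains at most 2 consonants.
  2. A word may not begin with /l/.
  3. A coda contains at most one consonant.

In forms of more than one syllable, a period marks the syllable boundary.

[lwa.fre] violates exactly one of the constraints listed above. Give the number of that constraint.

[lwa.fre]: word begins with /l/.
This is a violation of constraint 2: "A word may not begin with /l/."
The remaining constraints (1, 3) are satisfied.

2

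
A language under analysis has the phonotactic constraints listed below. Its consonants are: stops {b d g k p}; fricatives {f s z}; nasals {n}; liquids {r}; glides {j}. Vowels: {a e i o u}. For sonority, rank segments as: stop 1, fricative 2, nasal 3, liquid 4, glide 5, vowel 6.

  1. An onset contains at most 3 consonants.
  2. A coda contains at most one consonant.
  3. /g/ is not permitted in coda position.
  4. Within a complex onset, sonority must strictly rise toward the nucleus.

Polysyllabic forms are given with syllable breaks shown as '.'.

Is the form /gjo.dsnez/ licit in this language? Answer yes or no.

/gjo.dsnez/ — σ1 onset /gj/ (1→5 rises), coda /∅/ ok; σ2 onset /dsn/ (1→2→3 rises), coda /z/ ok → licit

yes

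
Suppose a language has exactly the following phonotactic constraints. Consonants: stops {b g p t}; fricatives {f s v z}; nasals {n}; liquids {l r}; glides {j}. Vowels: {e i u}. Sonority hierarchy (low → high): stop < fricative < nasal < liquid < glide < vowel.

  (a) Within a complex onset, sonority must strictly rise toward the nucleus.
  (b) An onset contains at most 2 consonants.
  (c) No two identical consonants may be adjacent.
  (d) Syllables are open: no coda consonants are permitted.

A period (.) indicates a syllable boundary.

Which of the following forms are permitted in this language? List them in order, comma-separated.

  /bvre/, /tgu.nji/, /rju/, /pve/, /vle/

/rju/, /pve/, /vle/

/bvre/ — violates constraint (b): syllable 1 onset /bvr/ has 3 consonants (> 2) → not permitted
/tgu.nji/ — violates constraint (a): syllable 1 onset /tg/: /t/ (stop, 1) → /g/ (stop, 1) does not rise → not permitted
/rju/ — σ1 onset /rj/ (4→5 rises), coda /∅/ ok → permitted
/pve/ — σ1 onset /pv/ (1→2 rises), coda /∅/ ok → permitted
/vle/ — σ1 onset /vl/ (2→4 rises), coda /∅/ ok → permitted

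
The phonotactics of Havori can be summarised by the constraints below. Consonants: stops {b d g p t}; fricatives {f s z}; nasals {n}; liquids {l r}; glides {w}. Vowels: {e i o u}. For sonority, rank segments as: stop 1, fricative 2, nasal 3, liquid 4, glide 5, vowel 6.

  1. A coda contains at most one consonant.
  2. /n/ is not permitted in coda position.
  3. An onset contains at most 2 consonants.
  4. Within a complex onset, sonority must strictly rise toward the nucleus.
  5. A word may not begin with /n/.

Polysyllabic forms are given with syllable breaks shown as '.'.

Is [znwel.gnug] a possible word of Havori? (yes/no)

no

[znwel.gnug] — violates constraint 3: syllable 1 onset /znw/ has 3 consonants (> 2) → illicit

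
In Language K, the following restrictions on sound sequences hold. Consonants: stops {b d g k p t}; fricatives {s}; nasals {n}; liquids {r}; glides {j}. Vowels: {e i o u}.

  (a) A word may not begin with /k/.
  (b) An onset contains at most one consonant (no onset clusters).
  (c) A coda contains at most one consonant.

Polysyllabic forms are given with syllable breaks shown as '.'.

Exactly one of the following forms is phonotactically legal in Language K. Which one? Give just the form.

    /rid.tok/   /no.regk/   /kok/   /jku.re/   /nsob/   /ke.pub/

/rid.tok/ — σ1 onset /r/, coda /d/ ok; σ2 onset /t/, coda /k/ ok → phonotactically legal
/no.regk/ — violates constraint (c): syllable 2 coda /gk/ has 2 consonants (> 1) → phonotactically illegal
/kok/ — violates constraint (a): word begins with /k/ → phonotactically illegal
/jku.re/ — violates constraint (b): syllable 1 onset /jk/ has 2 consonants (> 1) → phonotactically illegal
/nsob/ — violates constraint (b): syllable 1 onset /ns/ has 2 consonants (> 1) → phonotactically illegal
/ke.pub/ — violates constraint (a): word begins with /k/ → phonotactically illegal

/rid.tok/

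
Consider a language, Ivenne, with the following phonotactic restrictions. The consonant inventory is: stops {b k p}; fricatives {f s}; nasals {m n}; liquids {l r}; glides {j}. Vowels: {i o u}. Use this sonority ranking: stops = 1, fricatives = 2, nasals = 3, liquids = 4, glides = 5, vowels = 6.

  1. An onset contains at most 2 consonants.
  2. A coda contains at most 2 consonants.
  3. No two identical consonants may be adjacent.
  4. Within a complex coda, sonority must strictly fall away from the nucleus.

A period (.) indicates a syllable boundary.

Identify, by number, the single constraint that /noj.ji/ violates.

/noj.ji/: adjacent identical consonants /jj/.
This is a violation of constraint 3: "No two identical consonants may be adjacent."
The remaining constraints (1, 2, 4) are satisfied.

3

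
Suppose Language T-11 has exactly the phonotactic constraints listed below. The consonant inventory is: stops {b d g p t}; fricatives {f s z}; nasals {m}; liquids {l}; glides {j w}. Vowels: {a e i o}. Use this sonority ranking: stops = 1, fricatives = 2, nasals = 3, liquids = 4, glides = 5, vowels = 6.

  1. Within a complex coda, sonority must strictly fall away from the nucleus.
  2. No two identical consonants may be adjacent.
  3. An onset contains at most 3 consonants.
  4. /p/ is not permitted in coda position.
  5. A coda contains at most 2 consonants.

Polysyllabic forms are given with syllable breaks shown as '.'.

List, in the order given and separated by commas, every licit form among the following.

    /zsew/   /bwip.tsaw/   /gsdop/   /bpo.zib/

/zsew/, /bpo.zib/

/zsew/ — σ1 onset /zs/ (2C), coda /w/ ok → licit
/bwip.tsaw/ — violates constraint 4: syllable 1 coda contains /p/ → illicit
/gsdop/ — violates constraint 4: syllable 1 coda contains /p/ → illicit
/bpo.zib/ — σ1 onset /bp/ (2C), coda /∅/ ok; σ2 onset /z/, coda /b/ ok → licit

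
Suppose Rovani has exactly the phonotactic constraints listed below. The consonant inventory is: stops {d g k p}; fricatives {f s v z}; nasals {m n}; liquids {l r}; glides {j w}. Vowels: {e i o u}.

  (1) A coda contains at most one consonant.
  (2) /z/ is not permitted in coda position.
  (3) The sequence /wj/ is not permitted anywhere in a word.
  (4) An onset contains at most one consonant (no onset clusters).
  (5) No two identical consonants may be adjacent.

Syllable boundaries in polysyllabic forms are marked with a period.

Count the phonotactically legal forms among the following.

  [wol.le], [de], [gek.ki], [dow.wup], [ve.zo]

2

[wol.le] — violates constraint 5: adjacent identical consonants /ll/ → phonotactically illegal
[de] — σ1 onset /d/, coda /∅/ ok → phonotactically legal
[gek.ki] — violates constraint 5: adjacent identical consonants /kk/ → phonotactically illegal
[dow.wup] — violates constraint 5: adjacent identical consonants /ww/ → phonotactically illegal
[ve.zo] — σ1 onset /v/, coda /∅/ ok; σ2 onset /z/, coda /∅/ ok → phonotactically legal
Phonotactically legal: [de], [ve.zo] → 2.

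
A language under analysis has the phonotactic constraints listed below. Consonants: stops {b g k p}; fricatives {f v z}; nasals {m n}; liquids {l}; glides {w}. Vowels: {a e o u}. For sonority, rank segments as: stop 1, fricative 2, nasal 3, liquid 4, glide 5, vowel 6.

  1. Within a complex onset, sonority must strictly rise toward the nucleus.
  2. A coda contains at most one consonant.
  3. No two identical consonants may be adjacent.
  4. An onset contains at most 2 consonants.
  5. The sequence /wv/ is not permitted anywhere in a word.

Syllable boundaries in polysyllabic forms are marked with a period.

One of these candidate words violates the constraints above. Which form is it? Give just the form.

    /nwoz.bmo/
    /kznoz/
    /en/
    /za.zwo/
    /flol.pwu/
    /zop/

/kznoz/

/nwoz.bmo/ — σ1 onset /nw/ (3→5 rises), coda /z/ ok; σ2 onset /bm/ (1→3 rises), coda /∅/ ok → permitted
/kznoz/ — violates constraint 4: syllable 1 onset /kzn/ has 3 consonants (> 2) → not permitted
/en/ — σ1 onset /∅/, coda /n/ ok → permitted
/za.zwo/ — σ1 onset /z/, coda /∅/ ok; σ2 onset /zw/ (2→5 rises), coda /∅/ ok → permitted
/flol.pwu/ — σ1 onset /fl/ (2→4 rises), coda /l/ ok; σ2 onset /pw/ (1→5 rises), coda /∅/ ok → permitted
/zop/ — σ1 onset /z/, coda /p/ ok → permitted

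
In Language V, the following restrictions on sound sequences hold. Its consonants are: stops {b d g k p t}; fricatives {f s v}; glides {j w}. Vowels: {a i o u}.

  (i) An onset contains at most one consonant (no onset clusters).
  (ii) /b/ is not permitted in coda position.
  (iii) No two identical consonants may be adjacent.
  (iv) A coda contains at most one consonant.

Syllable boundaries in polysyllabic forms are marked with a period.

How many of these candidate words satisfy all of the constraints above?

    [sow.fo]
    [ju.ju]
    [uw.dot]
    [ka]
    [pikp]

4

[sow.fo] — σ1 onset /s/, coda /w/ ok; σ2 onset /f/, coda /∅/ ok → phonotactically legal
[ju.ju] — σ1 onset /j/, coda /∅/ ok; σ2 onset /j/, coda /∅/ ok → phonotactically legal
[uw.dot] — σ1 onset /∅/, coda /w/ ok; σ2 onset /d/, coda /t/ ok → phonotactically legal
[ka] — σ1 onset /k/, coda /∅/ ok → phonotactically legal
[pikp] — violates constraint (iv): syllable 1 coda /kp/ has 2 consonants (> 1) → phonotactically illegal
Phonotactically legal: [sow.fo], [ju.ju], [uw.dot], [ka] → 4.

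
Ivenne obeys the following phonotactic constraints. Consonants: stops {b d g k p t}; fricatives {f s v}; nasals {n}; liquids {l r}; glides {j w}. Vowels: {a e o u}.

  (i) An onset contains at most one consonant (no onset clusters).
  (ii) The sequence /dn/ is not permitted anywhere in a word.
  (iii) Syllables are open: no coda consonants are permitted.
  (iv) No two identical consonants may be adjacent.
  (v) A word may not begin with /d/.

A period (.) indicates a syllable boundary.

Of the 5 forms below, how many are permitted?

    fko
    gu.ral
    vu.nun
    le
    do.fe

fko — violates constraint (i): syllable 1 onset /fk/ has 2 consonants (> 1) → not permitted
gu.ral — violates constraint (iii): syllable 2 coda /l/ has 1 consonant (> 0) → not permitted
vu.nun — violates constraint (iii): syllable 2 coda /n/ has 1 consonant (> 0) → not permitted
le — σ1 onset /l/, coda /∅/ ok → permitted
do.fe — violates constraint (v): word begins with /d/ → not permitted
Permitted: le → 1.

1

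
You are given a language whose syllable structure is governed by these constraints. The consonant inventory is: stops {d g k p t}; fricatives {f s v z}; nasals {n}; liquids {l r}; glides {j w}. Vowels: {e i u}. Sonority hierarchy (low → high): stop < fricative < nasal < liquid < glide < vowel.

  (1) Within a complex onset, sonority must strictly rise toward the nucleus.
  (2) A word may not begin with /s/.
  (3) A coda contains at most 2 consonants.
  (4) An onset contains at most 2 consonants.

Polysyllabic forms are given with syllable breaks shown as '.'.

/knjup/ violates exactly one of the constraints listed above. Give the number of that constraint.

/knjup/: syllable 1 onset /knj/ has 3 consonants (> 2).
This is a violation of constraint 4: "An onset contains at most 2 consonants."
The remaining constraints (1, 2, 3) are satisfied.

4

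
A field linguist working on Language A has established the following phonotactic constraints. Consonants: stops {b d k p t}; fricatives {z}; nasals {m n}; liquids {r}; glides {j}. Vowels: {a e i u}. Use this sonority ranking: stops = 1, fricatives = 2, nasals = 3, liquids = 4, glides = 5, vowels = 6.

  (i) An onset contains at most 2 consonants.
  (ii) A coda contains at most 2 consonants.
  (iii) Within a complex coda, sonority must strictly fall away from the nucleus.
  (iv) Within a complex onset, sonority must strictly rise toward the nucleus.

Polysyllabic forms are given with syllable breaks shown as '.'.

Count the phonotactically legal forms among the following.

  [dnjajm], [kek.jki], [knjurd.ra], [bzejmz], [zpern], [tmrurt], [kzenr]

0

[dnjajm] — violates constraint (i): syllable 1 onset /dnj/ has 3 consonants (> 2) → phonotactically illegal
[kek.jki] — violates constraint (iv): syllable 2 onset /jk/: /j/ (glide, 5) → /k/ (stop, 1) does not rise → phonotactically illegal
[knjurd.ra] — violates constraint (i): syllable 1 onset /knj/ has 3 consonants (> 2) → phonotactically illegal
[bzejmz] — violates constraint (ii): syllable 1 coda /jmz/ has 3 consonants (> 2) → phonotactically illegal
[zpern] — violates constraint (iv): syllable 1 onset /zp/: /z/ (fricative, 2) → /p/ (stop, 1) does not rise → phonotactically illegal
[tmrurt] — violates constraint (i): syllable 1 onset /tmr/ has 3 consonants (> 2) → phonotactically illegal
[kzenr] — violates constraint (iii): syllable 1 coda /nr/: /n/ (nasal, 3) → /r/ (liquid, 4) does not fall → phonotactically illegal
No form is phonotactically legal → 0.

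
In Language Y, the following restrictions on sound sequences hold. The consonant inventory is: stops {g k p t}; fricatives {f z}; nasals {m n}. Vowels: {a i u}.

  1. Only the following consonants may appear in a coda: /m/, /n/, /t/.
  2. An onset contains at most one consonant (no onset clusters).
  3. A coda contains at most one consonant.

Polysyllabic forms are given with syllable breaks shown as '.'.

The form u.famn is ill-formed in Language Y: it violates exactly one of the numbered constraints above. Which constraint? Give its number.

u.famn: syllable 2 coda /mn/ has 2 consonants (> 1).
This is a violation of constraint 3: "A coda contains at most one consonant."
The remaining constraints (1, 2) are satisfied.

3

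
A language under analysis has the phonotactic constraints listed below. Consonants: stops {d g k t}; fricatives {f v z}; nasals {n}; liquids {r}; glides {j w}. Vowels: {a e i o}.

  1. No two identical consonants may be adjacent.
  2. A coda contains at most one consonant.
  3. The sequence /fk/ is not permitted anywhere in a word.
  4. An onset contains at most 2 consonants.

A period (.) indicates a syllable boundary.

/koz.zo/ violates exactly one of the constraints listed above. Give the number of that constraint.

/koz.zo/: adjacent identical consonants /zz/.
This is a violation of constraint 1: "No two identical consonants may be adjacent."
The remaining constraints (2, 3, 4) are satisfied.

1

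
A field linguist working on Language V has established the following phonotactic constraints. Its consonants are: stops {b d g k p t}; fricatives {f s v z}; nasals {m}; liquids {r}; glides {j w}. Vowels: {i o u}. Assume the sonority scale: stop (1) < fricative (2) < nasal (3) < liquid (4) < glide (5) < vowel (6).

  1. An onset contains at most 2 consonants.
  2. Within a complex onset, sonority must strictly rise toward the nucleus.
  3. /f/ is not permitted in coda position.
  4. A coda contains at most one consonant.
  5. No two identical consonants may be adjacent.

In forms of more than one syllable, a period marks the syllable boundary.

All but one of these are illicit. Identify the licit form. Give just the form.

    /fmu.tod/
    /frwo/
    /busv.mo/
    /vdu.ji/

/fmu.tod/ — σ1 onset /fm/ (2→3 rises), coda /∅/ ok; σ2 onset /t/, coda /d/ ok → licit
/frwo/ — violates constraint 1: syllable 1 onset /frw/ has 3 consonants (> 2) → illicit
/busv.mo/ — violates constraint 4: syllable 1 coda /sv/ has 2 consonants (> 1) → illicit
/vdu.ji/ — violates constraint 2: syllable 1 onset /vd/: /v/ (fricative, 2) → /d/ (stop, 1) does not rise → illicit

/fmu.tod/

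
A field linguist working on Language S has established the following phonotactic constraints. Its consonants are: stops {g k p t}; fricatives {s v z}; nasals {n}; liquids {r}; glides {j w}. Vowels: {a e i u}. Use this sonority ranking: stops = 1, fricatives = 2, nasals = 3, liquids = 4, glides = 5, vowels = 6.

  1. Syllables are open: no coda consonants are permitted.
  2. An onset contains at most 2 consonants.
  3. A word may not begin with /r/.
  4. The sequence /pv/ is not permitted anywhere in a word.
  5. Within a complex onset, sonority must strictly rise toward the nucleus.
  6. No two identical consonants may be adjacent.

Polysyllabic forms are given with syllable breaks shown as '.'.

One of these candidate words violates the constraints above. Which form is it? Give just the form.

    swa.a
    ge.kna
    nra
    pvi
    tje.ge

swa.a — σ1 onset /sw/ (2→5 rises), coda /∅/ ok; σ2 onset /∅/, coda /∅/ ok → well-formed
ge.kna — σ1 onset /g/, coda /∅/ ok; σ2 onset /kn/ (1→3 rises), coda /∅/ ok → well-formed
nra — σ1 onset /nr/ (3→4 rises), coda /∅/ ok → well-formed
pvi — violates constraint 4: contains banned sequence /pv/ → ill-formed
tje.ge — σ1 onset /tj/ (1→5 rises), coda /∅/ ok; σ2 onset /g/, coda /∅/ ok → well-formed

pvi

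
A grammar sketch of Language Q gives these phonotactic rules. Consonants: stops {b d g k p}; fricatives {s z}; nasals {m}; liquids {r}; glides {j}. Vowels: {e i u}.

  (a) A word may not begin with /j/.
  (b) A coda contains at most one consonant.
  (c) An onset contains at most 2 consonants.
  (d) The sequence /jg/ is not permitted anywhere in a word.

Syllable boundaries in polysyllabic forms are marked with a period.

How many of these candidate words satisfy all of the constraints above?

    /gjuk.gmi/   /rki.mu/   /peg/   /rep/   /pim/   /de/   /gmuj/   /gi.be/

/gjuk.gmi/ — σ1 onset /gj/ (2C), coda /k/ ok; σ2 onset /gm/ (2C), coda /∅/ ok → phonotactically legal
/rki.mu/ — σ1 onset /rk/ (2C), coda /∅/ ok; σ2 onset /m/, coda /∅/ ok → phonotactically legal
/peg/ — σ1 onset /p/, coda /g/ ok → phonotactically legal
/rep/ — σ1 onset /r/, coda /p/ ok → phonotactically legal
/pim/ — σ1 onset /p/, coda /m/ ok → phonotactically legal
/de/ — σ1 onset /d/, coda /∅/ ok → phonotactically legal
/gmuj/ — σ1 onset /gm/ (2C), coda /j/ ok → phonotactically legal
/gi.be/ — σ1 onset /g/, coda /∅/ ok; σ2 onset /b/, coda /∅/ ok → phonotactically legal
Phonotactically legal: /gjuk.gmi/, /rki.mu/, /peg/, /rep/, /pim/, /de/, /gmuj/, /gi.be/ → 8.

8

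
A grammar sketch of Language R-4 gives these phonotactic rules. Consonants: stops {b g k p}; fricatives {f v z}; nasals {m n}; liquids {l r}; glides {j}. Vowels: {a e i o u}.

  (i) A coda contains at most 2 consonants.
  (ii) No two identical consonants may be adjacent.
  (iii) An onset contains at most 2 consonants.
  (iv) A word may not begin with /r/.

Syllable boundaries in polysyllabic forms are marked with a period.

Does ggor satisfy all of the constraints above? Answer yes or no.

ggor — violates constraint (ii): adjacent identical consonants /gg/ → illicit

no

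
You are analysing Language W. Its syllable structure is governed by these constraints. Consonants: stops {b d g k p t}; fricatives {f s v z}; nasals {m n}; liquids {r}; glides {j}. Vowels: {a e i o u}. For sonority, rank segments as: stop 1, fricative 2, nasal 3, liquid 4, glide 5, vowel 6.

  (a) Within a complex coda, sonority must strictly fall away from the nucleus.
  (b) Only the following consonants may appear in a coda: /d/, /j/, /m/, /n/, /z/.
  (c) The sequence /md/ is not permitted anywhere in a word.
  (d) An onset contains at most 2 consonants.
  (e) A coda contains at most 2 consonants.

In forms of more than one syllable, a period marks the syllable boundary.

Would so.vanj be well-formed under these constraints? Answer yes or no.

no

so.vanj — violates constraint (a): syllable 2 coda /nj/: /n/ (nasal, 3) → /j/ (glide, 5) does not fall → ill-formed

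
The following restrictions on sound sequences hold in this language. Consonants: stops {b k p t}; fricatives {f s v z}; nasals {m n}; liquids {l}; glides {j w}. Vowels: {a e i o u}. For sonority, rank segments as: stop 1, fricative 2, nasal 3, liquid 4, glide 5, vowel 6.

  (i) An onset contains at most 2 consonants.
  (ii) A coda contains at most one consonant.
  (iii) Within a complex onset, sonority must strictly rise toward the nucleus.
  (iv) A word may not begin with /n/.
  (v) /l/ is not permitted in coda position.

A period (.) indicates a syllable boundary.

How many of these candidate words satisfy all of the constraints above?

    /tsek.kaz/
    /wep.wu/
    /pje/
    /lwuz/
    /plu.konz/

4

/tsek.kaz/ — σ1 onset /ts/ (1→2 rises), coda /k/ ok; σ2 onset /k/, coda /z/ ok → phonotactically legal
/wep.wu/ — σ1 onset /w/, coda /p/ ok; σ2 onset /w/, coda /∅/ ok → phonotactically legal
/pje/ — σ1 onset /pj/ (1→5 rises), coda /∅/ ok → phonotactically legal
/lwuz/ — σ1 onset /lw/ (4→5 rises), coda /z/ ok → phonotactically legal
/plu.konz/ — violates constraint (ii): syllable 2 coda /nz/ has 2 consonants (> 1) → phonotactically illegal
Phonotactically legal: /tsek.kaz/, /wep.wu/, /pje/, /lwuz/ → 4.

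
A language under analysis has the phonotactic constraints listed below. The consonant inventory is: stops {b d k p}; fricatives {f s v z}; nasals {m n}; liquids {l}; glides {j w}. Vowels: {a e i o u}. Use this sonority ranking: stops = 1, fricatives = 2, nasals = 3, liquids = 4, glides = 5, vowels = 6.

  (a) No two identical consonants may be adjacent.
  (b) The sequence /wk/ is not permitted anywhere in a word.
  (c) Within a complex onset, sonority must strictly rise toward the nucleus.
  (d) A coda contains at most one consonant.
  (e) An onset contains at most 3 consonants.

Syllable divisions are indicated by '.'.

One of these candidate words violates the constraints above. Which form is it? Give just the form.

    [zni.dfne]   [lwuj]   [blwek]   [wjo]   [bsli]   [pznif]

[zni.dfne] — σ1 onset /zn/ (2→3 rises), coda /∅/ ok; σ2 onset /dfn/ (1→2→3 rises), coda /∅/ ok → well-formed
[lwuj] — σ1 onset /lw/ (4→5 rises), coda /j/ ok → well-formed
[blwek] — σ1 onset /blw/ (1→4→5 rises), coda /k/ ok → well-formed
[wjo] — violates constraint (c): syllable 1 onset /wj/: /w/ (glide, 5) → /j/ (glide, 5) does not rise → ill-formed
[bsli] — σ1 onset /bsl/ (1→2→4 rises), coda /∅/ ok → well-formed
[pznif] — σ1 onset /pzn/ (1→2→3 rises), coda /f/ ok → well-formed

[wjo]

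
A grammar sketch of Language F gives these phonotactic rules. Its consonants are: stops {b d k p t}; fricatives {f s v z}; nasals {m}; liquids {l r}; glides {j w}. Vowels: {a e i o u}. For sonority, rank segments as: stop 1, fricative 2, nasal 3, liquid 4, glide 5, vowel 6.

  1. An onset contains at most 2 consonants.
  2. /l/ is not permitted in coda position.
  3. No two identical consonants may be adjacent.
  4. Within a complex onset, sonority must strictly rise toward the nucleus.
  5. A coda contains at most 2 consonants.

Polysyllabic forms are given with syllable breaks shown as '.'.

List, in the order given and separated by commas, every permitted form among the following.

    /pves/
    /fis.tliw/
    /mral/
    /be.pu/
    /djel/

/pves/ — σ1 onset /pv/ (1→2 rises), coda /s/ ok → permitted
/fis.tliw/ — σ1 onset /f/, coda /s/ ok; σ2 onset /tl/ (1→4 rises), coda /w/ ok → permitted
/mral/ — violates constraint 2: syllable 1 coda contains /l/ → not permitted
/be.pu/ — σ1 onset /b/, coda /∅/ ok; σ2 onset /p/, coda /∅/ ok → permitted
/djel/ — violates constraint 2: syllable 1 coda contains /l/ → not permitted

/pves/, /fis.tliw/, /be.pu/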